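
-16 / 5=-3.20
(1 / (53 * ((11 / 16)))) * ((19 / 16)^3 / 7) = 6859 / 1044736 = 0.01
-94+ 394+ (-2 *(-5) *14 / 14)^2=400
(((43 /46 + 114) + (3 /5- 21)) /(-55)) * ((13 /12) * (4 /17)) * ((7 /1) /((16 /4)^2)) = -116389 /607200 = -0.19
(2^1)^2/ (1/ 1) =4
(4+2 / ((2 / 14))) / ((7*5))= 18 / 35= 0.51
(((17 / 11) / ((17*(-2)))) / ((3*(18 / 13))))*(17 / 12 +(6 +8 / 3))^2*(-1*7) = 7.79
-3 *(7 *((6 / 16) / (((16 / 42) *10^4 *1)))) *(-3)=3969 / 640000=0.01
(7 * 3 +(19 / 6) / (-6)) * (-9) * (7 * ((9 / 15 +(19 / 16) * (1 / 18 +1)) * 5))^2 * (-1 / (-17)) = -15132538729 / 331776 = -45610.71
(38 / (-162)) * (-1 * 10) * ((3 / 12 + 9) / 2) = 3515 / 324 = 10.85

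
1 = 1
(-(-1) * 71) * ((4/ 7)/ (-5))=-284/ 35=-8.11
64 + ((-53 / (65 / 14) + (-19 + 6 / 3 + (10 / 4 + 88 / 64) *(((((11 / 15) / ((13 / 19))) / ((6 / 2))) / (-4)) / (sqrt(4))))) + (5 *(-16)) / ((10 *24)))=1313329 / 37440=35.08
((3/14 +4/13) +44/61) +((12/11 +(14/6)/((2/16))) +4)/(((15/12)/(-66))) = -69562729/55510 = -1253.16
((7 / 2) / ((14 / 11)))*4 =11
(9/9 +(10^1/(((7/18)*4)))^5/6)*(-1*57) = -3507950373/33614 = -104359.80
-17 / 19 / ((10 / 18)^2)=-1377 / 475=-2.90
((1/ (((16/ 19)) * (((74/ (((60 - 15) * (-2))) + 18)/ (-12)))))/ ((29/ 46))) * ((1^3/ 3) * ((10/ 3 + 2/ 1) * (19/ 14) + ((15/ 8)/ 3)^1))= -8659155/ 2510704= -3.45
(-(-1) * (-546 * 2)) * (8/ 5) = -8736/ 5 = -1747.20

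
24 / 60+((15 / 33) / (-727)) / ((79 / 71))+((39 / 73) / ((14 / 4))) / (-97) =62294824247 / 156572983105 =0.40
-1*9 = -9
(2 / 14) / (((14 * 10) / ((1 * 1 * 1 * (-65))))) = -13 / 196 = -0.07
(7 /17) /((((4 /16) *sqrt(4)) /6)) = 84 /17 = 4.94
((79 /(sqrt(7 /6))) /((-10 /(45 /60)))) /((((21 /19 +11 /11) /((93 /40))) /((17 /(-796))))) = 7119243 * sqrt(42) /356608000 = 0.13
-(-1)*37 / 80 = 37 / 80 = 0.46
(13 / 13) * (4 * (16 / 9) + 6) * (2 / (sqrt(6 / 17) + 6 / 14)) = -28084 / 423 + 11564 * sqrt(102) / 1269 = 25.64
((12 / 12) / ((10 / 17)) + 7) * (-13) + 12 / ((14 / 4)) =-7677 / 70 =-109.67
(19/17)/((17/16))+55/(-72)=5993/20808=0.29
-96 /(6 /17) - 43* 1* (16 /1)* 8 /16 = -616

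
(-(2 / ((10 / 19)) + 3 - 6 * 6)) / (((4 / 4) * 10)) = 73 / 25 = 2.92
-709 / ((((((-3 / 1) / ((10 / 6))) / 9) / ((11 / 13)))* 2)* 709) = 55 / 26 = 2.12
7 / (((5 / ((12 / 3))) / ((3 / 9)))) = 28 / 15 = 1.87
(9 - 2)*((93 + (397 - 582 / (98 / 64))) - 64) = 2250 / 7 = 321.43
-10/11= -0.91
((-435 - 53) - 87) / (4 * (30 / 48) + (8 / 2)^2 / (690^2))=-136878750 / 595133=-230.00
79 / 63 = 1.25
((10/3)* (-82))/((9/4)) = -3280/27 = -121.48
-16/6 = -8/3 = -2.67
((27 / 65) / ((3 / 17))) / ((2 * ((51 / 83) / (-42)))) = -80.45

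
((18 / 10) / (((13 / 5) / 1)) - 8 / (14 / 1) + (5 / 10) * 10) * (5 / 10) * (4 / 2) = 5.12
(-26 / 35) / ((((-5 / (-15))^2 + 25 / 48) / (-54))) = 15552 / 245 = 63.48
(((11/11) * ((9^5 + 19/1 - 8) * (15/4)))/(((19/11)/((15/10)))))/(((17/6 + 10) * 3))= 4995.68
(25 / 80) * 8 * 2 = 5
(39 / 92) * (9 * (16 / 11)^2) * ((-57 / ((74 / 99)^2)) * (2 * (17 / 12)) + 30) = -7966753704 / 3809927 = -2091.05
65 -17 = 48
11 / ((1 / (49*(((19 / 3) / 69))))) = 10241 / 207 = 49.47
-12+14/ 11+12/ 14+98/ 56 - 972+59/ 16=-1202965/ 1232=-976.43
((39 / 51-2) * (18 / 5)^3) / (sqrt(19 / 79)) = -122472 * sqrt(1501) / 40375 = -117.52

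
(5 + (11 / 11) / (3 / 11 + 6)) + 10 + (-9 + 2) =563 / 69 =8.16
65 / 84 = 0.77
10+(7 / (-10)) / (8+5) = 1293 / 130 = 9.95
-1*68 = -68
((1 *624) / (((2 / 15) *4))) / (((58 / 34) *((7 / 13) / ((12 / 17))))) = 182520 / 203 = 899.11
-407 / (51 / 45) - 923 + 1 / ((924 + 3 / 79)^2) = -1282.12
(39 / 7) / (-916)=-39 / 6412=-0.01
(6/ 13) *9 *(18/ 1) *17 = 16524/ 13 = 1271.08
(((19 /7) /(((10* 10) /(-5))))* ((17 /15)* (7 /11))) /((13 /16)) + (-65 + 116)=50.88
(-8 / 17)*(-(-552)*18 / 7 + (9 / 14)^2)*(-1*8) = 4452624 / 833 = 5345.29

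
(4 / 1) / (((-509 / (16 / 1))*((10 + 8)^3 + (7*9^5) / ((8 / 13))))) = -512 / 2758838535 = -0.00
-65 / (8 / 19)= -154.38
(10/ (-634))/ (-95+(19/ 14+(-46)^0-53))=70/ 646363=0.00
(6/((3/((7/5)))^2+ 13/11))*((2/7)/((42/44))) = 121/389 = 0.31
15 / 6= 5 / 2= 2.50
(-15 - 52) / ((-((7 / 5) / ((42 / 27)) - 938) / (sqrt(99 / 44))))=-1005 / 9371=-0.11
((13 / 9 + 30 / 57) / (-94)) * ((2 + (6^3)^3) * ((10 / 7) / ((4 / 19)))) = -8490460565 / 5922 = -1433715.06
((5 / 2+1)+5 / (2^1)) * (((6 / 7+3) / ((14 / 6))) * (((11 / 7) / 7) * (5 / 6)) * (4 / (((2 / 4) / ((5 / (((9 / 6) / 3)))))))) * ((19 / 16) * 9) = 3809025 / 2401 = 1586.43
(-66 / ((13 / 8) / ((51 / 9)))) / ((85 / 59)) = -10384 / 65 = -159.75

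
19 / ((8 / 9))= 171 / 8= 21.38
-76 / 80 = -19 / 20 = -0.95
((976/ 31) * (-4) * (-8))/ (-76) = -7808/ 589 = -13.26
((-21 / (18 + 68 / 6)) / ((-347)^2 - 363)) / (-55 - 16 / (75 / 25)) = 189 / 1912092688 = 0.00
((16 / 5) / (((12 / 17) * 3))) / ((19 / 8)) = 544 / 855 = 0.64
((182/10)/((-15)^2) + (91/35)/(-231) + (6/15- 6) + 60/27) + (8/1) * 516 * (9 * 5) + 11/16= 257459727787/1386000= 185757.38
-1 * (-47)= 47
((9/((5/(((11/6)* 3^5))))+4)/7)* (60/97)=48354/679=71.21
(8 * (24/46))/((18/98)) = 1568/69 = 22.72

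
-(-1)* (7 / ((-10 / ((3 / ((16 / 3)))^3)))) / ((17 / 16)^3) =-5103 / 49130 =-0.10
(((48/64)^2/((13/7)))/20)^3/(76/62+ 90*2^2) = 7751457/806158532608000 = 0.00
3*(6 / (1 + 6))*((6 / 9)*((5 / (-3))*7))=-20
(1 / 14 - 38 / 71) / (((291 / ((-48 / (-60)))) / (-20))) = 3688 / 144627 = 0.03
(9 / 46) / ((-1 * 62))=-9 / 2852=-0.00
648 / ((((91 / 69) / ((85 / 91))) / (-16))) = -7343.11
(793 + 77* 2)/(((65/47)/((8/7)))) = 356072/455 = 782.58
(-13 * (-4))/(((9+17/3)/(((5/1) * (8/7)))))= 1560/77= 20.26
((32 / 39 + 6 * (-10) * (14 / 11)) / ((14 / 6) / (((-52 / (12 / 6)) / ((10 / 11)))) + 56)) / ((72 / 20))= -81020 / 215901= -0.38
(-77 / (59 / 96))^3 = -403911180288 / 205379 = -1966662.51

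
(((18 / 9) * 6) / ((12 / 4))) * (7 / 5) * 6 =168 / 5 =33.60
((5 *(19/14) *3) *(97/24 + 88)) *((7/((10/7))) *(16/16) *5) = 1468985/32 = 45905.78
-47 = -47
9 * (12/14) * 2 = 108/7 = 15.43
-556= -556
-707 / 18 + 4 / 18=-703 / 18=-39.06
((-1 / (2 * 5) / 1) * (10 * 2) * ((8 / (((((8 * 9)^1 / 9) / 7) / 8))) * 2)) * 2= -448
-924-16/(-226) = -104404/113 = -923.93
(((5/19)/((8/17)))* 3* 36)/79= 2295/3002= 0.76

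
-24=-24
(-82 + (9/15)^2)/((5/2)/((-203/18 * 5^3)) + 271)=-0.30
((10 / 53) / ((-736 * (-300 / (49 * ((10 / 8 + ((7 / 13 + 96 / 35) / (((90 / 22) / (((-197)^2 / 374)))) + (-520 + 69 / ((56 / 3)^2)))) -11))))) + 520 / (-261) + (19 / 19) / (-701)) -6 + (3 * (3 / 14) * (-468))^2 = 335756174683651873260673 / 3709725713680896000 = 90507.01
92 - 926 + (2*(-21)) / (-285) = -79216 / 95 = -833.85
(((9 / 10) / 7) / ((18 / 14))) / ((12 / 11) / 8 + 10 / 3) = 33 / 1145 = 0.03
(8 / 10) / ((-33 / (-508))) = 2032 / 165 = 12.32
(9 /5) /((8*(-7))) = -9 /280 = -0.03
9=9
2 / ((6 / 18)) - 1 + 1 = 6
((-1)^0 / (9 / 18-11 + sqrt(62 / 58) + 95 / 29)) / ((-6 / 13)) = 754 * sqrt(899) / 515895 + 157963 / 515895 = 0.35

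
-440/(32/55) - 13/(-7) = -21123/28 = -754.39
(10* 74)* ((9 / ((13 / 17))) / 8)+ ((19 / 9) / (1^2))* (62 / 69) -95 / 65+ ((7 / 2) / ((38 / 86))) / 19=3175205504 / 2914353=1089.51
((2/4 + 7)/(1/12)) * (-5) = -450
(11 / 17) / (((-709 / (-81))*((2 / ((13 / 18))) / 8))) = 2574 / 12053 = 0.21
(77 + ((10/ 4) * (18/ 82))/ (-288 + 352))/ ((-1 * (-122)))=0.63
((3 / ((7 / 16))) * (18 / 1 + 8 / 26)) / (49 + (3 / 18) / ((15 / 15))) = 9792 / 3835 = 2.55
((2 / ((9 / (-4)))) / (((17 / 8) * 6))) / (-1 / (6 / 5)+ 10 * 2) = -64 / 17595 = -0.00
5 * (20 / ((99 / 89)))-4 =8504 / 99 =85.90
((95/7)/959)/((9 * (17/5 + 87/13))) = 6175/39633552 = 0.00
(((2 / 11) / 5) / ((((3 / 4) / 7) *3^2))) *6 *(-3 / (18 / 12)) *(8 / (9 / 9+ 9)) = -896 / 2475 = -0.36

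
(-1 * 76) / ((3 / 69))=-1748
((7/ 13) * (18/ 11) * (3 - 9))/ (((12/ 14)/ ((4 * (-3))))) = 10584/ 143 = 74.01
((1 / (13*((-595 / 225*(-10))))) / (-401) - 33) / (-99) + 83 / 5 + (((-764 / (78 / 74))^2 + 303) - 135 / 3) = 525639.71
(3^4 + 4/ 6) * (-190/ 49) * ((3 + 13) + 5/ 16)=-41325/ 8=-5165.62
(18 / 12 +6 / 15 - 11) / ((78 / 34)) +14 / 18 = -287 / 90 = -3.19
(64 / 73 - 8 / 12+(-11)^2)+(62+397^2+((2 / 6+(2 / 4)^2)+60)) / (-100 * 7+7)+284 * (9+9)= 434105927 / 86724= 5005.60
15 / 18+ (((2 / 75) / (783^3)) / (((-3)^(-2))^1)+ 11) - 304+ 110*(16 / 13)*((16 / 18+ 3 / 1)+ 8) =137024119340377 / 104010548850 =1317.41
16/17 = 0.94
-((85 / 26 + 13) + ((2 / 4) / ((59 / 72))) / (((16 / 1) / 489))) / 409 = -107127 / 1254812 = -0.09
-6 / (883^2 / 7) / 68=-21 / 26509426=-0.00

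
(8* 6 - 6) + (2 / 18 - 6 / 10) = 1868 / 45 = 41.51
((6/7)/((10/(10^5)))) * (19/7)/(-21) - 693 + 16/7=-616915/343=-1798.59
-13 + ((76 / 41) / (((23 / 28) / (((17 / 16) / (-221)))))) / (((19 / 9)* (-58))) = -9243223 / 711022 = -13.00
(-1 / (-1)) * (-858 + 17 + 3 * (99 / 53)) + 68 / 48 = -530411 / 636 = -833.98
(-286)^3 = -23393656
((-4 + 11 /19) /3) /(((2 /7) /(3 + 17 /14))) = -3835 /228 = -16.82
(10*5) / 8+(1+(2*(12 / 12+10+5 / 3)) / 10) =587 / 60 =9.78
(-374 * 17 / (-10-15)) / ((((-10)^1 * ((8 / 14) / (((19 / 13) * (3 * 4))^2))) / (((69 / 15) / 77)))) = -86384412 / 105625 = -817.84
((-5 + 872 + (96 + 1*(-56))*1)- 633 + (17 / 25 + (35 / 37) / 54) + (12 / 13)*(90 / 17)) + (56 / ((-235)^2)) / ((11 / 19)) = 74994914811851 / 268235446050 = 279.59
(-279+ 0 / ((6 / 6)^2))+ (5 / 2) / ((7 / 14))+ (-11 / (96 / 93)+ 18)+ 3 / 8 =-8521 / 32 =-266.28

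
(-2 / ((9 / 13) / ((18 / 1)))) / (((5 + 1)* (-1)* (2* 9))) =13 / 27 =0.48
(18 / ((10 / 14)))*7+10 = 932 / 5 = 186.40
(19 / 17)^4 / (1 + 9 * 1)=130321 / 835210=0.16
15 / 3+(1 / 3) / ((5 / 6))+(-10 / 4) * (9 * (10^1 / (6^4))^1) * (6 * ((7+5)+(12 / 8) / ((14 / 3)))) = -8327 / 1120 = -7.43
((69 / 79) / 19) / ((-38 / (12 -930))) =31671 / 28519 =1.11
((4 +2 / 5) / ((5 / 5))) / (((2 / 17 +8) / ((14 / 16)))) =0.47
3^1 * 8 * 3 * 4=288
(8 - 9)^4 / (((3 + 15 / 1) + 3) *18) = 1 / 378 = 0.00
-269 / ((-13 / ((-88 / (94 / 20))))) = -236720 / 611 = -387.43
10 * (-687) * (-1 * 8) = 54960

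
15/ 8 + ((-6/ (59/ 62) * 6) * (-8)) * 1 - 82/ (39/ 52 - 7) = 3748141/ 11800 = 317.64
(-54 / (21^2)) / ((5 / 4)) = -24 / 245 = -0.10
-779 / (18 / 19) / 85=-14801 / 1530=-9.67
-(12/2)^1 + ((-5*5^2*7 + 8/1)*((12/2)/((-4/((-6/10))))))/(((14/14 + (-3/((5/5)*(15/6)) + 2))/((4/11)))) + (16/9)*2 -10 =-16838/99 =-170.08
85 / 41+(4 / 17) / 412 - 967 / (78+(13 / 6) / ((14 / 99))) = -1554800128 / 187589883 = -8.29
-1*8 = -8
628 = 628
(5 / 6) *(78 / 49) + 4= 261 / 49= 5.33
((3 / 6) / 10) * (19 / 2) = 0.48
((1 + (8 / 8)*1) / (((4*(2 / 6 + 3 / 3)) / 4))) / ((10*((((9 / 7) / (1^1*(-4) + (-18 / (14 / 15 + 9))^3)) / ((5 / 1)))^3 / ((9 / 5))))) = -15643.63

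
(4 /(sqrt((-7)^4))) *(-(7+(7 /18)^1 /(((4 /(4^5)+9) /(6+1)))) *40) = -23.84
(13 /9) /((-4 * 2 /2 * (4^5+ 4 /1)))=-13 /37008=-0.00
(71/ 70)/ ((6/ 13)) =923/ 420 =2.20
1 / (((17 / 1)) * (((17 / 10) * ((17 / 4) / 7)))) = 280 / 4913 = 0.06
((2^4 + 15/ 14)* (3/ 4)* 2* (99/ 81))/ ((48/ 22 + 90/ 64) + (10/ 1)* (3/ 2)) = 231352/ 137403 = 1.68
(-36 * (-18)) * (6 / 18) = 216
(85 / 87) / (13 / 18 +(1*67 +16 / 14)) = 3570 / 251633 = 0.01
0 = 0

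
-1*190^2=-36100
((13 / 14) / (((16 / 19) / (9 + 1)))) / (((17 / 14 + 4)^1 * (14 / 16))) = 1235 / 511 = 2.42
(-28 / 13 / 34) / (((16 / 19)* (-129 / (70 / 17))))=4655 / 1938612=0.00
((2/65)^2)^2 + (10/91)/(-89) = -13721282/11120939375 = -0.00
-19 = -19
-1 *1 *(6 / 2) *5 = -15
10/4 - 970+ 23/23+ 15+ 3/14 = -6659/7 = -951.29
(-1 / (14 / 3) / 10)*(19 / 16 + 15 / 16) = -51 / 1120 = -0.05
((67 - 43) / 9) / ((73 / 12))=32 / 73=0.44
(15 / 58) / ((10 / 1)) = 3 / 116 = 0.03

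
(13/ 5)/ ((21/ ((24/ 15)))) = 104/ 525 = 0.20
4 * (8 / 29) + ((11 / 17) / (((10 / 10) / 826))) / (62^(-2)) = 1012871480 / 493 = 2054506.04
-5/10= -1/2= -0.50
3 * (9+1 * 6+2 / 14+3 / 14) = 645 / 14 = 46.07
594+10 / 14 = 4163 / 7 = 594.71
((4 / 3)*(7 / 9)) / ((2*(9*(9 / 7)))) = 98 / 2187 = 0.04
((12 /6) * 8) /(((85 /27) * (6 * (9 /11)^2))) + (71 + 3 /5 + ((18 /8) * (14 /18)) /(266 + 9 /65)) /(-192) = 3023333999 /3387836160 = 0.89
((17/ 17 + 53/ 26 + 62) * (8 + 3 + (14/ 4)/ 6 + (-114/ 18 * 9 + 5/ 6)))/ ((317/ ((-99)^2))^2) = -28967893376895/ 10450856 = -2771820.16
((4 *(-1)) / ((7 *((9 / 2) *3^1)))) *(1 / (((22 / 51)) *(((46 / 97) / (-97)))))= 319906 / 15939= 20.07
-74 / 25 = -2.96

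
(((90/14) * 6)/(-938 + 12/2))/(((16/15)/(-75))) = 151875/52192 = 2.91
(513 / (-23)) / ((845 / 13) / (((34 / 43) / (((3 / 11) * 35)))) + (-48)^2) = -63954 / 8856311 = -0.01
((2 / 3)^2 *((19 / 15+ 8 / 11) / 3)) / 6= 658 / 13365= 0.05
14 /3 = 4.67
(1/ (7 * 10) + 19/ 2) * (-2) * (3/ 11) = -1998/ 385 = -5.19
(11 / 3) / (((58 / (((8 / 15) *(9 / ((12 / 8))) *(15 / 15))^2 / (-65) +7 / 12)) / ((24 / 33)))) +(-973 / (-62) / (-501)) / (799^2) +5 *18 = 252366996154394687 / 2803467926990250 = 90.02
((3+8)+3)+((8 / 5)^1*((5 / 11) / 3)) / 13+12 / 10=32644 / 2145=15.22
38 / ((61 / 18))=684 / 61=11.21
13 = 13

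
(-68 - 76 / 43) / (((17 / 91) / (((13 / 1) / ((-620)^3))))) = 3549 / 174217768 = 0.00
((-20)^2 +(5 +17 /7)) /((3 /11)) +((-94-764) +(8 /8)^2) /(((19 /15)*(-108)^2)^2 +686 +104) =171199893977923 /114598934814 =1493.90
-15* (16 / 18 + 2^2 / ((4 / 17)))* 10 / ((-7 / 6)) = 2300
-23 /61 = -0.38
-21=-21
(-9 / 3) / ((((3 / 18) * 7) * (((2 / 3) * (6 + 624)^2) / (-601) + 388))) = 5409 / 109942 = 0.05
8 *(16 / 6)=64 / 3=21.33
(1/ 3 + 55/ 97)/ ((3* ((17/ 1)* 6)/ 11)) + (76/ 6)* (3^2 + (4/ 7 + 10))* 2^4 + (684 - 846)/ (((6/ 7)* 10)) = 12303156301/ 3116610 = 3947.61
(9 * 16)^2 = 20736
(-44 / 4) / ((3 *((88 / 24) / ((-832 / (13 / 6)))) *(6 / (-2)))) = -128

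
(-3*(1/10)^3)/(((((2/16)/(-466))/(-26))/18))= -654264/125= -5234.11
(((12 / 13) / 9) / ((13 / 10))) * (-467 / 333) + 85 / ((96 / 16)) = 14.06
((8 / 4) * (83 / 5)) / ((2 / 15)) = 249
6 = 6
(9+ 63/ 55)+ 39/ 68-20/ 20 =36349/ 3740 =9.72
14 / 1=14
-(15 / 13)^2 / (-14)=225 / 2366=0.10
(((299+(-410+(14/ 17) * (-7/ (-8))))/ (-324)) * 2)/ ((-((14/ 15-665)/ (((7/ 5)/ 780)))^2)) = -7499/ 1507927367606400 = -0.00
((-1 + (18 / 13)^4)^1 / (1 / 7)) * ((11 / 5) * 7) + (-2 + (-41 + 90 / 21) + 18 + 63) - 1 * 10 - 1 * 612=-58237779 / 199927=-291.30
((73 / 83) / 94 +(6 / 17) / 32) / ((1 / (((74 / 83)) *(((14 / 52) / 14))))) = 800347 / 2289793376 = 0.00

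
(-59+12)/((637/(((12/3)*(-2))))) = 376/637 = 0.59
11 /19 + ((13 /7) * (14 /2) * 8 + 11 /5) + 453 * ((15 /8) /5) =210257 /760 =276.65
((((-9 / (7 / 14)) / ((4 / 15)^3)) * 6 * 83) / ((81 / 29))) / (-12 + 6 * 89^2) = -902625 / 253408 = -3.56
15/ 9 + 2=11/ 3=3.67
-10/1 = -10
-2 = -2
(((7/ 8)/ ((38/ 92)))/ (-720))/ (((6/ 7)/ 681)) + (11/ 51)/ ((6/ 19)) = -3078373/ 1860480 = -1.65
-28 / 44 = -7 / 11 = -0.64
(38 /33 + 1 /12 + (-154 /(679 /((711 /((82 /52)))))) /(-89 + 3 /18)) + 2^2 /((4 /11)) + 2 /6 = 98429497 /7174508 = 13.72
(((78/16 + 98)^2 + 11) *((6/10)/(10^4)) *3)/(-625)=-6102297/2000000000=-0.00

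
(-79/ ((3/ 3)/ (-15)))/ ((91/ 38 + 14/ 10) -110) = -225150/ 20179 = -11.16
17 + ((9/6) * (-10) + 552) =554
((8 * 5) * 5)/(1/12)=2400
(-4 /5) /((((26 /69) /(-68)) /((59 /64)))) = 69207 /520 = 133.09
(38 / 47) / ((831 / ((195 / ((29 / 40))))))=98800 / 377551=0.26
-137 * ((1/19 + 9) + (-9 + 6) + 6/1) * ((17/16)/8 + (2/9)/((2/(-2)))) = 147.63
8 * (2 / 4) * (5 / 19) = 20 / 19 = 1.05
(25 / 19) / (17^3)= 25 / 93347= 0.00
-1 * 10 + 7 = -3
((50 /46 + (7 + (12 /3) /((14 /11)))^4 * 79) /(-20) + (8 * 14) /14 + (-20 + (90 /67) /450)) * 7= -1547242209941 /5285630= -292726.17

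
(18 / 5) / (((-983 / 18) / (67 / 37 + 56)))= -693036 / 181855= -3.81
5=5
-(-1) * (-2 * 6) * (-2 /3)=8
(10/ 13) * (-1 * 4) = -40/ 13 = -3.08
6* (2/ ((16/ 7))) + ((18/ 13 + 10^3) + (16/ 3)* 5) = 161195/ 156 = 1033.30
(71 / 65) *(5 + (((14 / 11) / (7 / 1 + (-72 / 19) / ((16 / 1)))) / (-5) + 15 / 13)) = 79795764 / 11944075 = 6.68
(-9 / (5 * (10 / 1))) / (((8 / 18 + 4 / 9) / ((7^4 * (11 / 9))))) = -237699 / 400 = -594.25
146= 146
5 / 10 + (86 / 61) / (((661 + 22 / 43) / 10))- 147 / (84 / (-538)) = 326908714 / 347029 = 942.02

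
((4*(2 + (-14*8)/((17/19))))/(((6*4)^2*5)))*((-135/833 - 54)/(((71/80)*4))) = 5248611/2010862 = 2.61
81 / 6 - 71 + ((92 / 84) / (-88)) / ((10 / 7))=-151823 / 2640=-57.51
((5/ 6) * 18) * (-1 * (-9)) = 135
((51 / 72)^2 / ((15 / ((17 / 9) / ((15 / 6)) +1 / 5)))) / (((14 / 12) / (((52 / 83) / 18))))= 161551 / 169419600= 0.00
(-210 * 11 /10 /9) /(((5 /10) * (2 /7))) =-539 /3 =-179.67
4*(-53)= -212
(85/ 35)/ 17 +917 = 6420/ 7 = 917.14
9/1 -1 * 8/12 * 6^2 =-15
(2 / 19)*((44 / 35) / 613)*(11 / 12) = 242 / 1222935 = 0.00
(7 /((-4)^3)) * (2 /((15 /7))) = -49 /480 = -0.10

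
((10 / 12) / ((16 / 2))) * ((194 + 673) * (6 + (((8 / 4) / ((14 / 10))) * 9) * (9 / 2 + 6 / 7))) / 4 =5301705 / 3136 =1690.59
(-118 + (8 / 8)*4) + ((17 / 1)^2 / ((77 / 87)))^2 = 631494543 / 5929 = 106509.45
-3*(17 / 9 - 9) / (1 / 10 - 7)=-640 / 207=-3.09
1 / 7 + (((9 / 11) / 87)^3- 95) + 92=-649234991 / 227232313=-2.86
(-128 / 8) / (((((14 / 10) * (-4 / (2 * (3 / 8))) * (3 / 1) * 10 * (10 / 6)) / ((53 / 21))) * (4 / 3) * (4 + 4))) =159 / 15680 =0.01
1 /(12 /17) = 17 /12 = 1.42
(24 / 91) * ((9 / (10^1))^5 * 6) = 531441 / 568750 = 0.93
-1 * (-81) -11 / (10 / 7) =73.30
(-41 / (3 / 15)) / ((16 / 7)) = -1435 / 16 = -89.69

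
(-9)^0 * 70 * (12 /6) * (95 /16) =3325 /4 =831.25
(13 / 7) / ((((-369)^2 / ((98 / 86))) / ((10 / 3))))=910 / 17564769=0.00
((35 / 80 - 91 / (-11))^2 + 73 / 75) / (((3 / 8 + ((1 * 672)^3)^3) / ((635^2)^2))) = 1161012024772516075 / 2596988627634068570738603886624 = 0.00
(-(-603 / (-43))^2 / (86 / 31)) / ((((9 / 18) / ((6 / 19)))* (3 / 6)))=-135262548 / 1510633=-89.54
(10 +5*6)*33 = 1320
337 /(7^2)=337 /49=6.88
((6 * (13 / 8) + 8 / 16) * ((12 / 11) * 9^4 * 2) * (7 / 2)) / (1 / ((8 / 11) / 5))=74697.80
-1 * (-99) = 99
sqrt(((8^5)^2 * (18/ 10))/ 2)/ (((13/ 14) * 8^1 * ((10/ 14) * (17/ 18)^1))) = 6203.22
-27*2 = -54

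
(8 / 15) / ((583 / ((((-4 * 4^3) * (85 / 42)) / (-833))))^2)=655360 / 1079665225947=0.00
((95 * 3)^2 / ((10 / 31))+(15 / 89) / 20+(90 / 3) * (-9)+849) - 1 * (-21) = 89853513 / 356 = 252397.51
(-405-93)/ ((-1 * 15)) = 166/ 5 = 33.20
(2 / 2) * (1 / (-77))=-1 / 77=-0.01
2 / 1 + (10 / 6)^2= 43 / 9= 4.78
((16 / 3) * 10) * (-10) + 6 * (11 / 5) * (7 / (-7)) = -8198 / 15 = -546.53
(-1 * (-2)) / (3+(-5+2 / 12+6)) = 0.48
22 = 22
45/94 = 0.48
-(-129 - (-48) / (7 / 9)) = 471 / 7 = 67.29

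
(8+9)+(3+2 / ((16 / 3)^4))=655441 / 32768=20.00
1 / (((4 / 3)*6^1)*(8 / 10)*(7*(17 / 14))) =5 / 272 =0.02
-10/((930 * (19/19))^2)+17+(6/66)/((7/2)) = 113388313/6659730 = 17.03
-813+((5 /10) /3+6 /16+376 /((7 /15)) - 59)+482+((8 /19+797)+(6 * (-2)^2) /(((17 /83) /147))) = 1000553177 /54264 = 18438.62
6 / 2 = 3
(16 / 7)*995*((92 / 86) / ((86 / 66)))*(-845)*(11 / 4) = -56157043800 / 12943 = -4338796.55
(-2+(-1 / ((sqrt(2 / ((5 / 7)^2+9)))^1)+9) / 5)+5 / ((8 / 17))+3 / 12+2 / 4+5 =647 / 40- sqrt(233) / 35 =15.74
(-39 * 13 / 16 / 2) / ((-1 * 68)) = 507 / 2176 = 0.23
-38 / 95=-2 / 5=-0.40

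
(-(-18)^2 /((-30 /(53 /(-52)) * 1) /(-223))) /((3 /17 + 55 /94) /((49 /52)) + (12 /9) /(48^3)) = 518134291508736 /170595957935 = 3037.20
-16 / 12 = -4 / 3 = -1.33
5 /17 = 0.29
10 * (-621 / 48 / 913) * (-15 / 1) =2.13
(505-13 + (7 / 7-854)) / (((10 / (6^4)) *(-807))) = 77976 / 1345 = 57.97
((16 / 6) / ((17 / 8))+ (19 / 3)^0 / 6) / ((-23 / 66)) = -1595 / 391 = -4.08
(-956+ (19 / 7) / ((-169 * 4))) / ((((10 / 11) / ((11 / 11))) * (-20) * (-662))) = -49761921 / 626516800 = -0.08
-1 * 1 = -1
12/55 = 0.22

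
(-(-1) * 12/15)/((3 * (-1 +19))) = 2/135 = 0.01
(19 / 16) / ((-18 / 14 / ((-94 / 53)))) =6251 / 3816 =1.64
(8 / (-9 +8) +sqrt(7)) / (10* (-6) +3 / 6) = 16 / 119 - 2* sqrt(7) / 119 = 0.09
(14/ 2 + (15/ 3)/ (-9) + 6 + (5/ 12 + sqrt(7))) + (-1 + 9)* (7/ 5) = 26.71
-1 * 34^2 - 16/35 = -1156.46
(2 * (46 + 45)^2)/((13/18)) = 22932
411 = 411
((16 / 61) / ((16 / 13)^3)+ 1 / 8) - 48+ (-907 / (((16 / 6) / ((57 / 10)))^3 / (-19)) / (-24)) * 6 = -5262250157943 / 124928000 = -42122.26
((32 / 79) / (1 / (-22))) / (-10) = 352 / 395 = 0.89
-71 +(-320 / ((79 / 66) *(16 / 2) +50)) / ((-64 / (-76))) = -77.38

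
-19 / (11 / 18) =-342 / 11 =-31.09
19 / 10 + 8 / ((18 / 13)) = 691 / 90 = 7.68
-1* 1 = -1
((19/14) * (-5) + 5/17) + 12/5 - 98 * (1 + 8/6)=-830947/3570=-232.76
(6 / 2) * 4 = 12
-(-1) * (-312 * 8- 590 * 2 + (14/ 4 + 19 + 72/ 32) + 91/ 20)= -36467/ 10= -3646.70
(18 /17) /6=3 /17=0.18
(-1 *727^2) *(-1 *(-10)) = -5285290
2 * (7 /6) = 7 /3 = 2.33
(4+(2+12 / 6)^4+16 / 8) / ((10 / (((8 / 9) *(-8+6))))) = -2096 / 45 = -46.58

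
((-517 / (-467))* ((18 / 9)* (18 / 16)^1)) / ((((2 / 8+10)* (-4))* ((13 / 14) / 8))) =-0.52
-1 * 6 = -6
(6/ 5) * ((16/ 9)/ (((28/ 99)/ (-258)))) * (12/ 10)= -408672/ 175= -2335.27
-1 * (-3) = 3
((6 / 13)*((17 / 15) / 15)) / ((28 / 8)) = 68 / 6825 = 0.01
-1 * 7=-7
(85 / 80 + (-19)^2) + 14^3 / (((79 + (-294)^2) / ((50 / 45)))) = 902214319 / 2491632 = 362.10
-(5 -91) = 86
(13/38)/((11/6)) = 0.19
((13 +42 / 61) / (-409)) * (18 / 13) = -15030 / 324337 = -0.05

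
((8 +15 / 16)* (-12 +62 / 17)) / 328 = -10153 / 44608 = -0.23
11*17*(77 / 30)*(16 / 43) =178.59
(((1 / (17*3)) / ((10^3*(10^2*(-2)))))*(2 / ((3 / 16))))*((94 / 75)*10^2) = -188 / 1434375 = -0.00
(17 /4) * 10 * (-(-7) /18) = 595 /36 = 16.53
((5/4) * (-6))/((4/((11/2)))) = -165/16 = -10.31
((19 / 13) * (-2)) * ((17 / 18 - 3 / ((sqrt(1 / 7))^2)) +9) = 3781 / 117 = 32.32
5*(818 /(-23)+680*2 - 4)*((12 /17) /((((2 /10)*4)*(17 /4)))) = 9111000 /6647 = 1370.69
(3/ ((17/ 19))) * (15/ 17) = 855/ 289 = 2.96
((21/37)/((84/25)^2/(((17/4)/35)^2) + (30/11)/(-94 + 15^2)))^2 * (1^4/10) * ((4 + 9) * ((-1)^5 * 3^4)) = -1118556977762849625/19332667553237076382472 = -0.00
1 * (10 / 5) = 2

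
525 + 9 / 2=1059 / 2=529.50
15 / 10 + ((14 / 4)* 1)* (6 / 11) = 3.41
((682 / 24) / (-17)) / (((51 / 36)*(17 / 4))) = -1364 / 4913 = -0.28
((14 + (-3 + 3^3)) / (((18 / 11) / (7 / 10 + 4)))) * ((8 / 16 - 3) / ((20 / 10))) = -136.43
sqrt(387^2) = 387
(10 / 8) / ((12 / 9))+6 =111 / 16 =6.94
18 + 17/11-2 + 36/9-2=215/11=19.55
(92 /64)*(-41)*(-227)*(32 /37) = 428122 /37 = 11570.86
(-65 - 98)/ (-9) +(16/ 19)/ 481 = 1489801/ 82251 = 18.11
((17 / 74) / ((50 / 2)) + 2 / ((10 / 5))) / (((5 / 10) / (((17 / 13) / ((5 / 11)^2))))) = 3840419 / 300625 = 12.77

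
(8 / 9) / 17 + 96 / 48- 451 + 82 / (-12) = -139469 / 306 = -455.78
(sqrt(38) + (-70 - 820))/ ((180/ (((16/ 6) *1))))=-356/ 27 + 2 *sqrt(38)/ 135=-13.09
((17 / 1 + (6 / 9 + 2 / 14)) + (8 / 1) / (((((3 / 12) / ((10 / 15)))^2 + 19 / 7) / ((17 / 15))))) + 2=3086816 / 134295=22.99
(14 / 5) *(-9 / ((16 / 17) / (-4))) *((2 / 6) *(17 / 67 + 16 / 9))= 29155 / 402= 72.52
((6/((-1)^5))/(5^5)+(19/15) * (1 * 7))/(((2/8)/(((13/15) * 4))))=17286256/140625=122.92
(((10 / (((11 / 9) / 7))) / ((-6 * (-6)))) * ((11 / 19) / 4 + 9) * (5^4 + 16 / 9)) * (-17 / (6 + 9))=-466538905 / 45144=-10334.46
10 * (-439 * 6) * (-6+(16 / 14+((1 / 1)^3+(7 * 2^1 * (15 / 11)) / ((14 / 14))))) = -401257.40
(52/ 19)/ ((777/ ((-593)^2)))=18285748/ 14763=1238.62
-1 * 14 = -14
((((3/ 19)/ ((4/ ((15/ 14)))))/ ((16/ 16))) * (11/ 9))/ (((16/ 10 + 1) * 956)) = 0.00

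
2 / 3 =0.67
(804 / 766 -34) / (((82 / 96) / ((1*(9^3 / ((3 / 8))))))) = -1177597440 / 15703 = -74991.88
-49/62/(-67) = 49/4154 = 0.01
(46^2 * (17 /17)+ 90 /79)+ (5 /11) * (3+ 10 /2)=1842954 /869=2120.78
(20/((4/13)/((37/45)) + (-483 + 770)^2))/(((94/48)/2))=461760/1862124443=0.00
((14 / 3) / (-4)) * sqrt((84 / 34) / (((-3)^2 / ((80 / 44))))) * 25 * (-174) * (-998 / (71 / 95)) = -962321500 * sqrt(39270) / 39831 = -4787727.56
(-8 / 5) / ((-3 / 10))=16 / 3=5.33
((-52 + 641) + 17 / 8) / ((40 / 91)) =430339 / 320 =1344.81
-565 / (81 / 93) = -17515 / 27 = -648.70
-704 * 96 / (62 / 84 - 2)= 2838528 / 53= 53557.13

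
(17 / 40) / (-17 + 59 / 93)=-1581 / 60880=-0.03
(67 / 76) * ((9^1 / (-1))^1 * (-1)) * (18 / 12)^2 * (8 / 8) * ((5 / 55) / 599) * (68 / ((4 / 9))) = 830331 / 2003056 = 0.41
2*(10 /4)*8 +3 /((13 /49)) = 667 /13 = 51.31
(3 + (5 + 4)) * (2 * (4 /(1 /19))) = 1824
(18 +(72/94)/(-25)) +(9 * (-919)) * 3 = -29134161/1175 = -24795.03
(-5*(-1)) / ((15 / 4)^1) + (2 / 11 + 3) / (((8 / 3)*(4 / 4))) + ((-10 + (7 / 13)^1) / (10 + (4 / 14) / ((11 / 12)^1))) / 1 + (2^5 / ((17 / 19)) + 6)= 1004645495 / 23162568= 43.37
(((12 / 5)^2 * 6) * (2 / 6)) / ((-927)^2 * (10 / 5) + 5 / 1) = 288 / 42966575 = 0.00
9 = 9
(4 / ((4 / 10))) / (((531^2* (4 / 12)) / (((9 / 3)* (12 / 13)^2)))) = 160 / 588289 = 0.00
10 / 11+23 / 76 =1013 / 836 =1.21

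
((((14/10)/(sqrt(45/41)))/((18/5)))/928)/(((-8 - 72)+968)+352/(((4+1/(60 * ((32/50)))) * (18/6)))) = 5411 * sqrt(205)/177635013120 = 0.00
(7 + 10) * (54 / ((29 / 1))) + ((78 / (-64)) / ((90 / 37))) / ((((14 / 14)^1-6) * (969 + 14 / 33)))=46988534239 / 1484382400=31.66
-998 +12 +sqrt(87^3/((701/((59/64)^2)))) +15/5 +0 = -983 +5133*sqrt(60987)/44864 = -954.75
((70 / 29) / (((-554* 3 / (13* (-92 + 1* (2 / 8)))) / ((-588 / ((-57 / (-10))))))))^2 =6694946053022500 / 209655010161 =31933.16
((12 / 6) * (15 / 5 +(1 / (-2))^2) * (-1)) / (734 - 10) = -13 / 1448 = -0.01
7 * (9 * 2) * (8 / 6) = 168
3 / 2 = 1.50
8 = 8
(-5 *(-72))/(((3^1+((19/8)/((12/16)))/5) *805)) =2160/17549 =0.12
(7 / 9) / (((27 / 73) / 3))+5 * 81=33316 / 81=411.31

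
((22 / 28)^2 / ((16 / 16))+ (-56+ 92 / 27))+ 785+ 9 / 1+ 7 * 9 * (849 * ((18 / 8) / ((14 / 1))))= 98834977 / 10584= 9338.15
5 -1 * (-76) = 81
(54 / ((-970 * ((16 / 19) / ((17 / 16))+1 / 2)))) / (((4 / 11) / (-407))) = 39043917 / 809950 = 48.21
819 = 819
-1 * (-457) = 457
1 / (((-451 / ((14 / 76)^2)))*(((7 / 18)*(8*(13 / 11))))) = -63 / 3078608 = -0.00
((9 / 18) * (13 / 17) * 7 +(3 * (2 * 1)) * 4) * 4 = 1814 / 17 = 106.71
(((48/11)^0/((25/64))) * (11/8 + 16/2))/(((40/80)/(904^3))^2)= 52394031382649634816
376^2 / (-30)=-70688 / 15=-4712.53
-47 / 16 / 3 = -47 / 48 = -0.98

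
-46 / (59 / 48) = -2208 / 59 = -37.42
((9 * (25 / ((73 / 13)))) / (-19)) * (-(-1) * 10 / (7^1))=-29250 / 9709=-3.01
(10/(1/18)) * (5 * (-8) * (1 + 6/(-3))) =7200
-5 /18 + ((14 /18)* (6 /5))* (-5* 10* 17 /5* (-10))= 28555 /18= 1586.39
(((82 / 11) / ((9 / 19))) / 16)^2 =606841 / 627264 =0.97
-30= -30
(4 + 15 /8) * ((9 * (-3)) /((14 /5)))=-6345 /112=-56.65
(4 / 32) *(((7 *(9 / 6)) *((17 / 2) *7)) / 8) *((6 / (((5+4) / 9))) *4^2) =7497 / 8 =937.12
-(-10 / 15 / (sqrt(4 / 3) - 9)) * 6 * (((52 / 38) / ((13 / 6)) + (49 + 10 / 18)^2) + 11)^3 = -7658805660.45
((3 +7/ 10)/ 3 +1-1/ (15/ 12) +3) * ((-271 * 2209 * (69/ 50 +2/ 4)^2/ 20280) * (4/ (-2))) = 175878342283/ 190125000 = 925.07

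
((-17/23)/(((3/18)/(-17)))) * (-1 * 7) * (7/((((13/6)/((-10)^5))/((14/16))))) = 44607150000/299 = 149187792.64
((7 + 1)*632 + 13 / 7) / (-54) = -35405 / 378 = -93.66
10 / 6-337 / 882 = 1133 / 882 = 1.28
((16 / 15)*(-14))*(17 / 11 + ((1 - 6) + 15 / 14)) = 5872 / 165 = 35.59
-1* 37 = -37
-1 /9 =-0.11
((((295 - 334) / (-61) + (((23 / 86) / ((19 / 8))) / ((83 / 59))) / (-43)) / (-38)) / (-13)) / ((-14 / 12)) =-48594831 / 43933458491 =-0.00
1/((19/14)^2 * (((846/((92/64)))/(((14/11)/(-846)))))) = -7889/5684216472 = -0.00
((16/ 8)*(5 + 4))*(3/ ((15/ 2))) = 36/ 5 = 7.20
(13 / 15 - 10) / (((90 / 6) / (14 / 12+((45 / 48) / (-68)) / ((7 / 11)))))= -3584057 / 5140800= -0.70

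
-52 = -52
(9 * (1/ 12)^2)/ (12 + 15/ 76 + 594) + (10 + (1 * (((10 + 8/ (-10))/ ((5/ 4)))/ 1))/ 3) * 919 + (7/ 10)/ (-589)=31055892648637/ 2713581900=11444.61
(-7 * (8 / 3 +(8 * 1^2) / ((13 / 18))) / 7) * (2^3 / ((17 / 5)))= -21440 / 663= -32.34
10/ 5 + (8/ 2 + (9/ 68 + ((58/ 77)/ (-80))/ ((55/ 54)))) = 6.12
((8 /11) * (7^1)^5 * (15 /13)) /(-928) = -252105 /16588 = -15.20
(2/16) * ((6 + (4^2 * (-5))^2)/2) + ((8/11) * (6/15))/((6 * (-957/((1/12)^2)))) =4551927431/11369160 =400.37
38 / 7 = 5.43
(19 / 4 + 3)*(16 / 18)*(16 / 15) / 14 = 496 / 945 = 0.52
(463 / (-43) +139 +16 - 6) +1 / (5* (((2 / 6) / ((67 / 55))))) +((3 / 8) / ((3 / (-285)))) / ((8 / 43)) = -39747823 / 756800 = -52.52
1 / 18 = 0.06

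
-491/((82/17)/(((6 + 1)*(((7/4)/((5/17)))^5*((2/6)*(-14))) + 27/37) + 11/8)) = 361126428096629489/14563200000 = 24797189.36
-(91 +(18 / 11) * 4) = -1073 / 11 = -97.55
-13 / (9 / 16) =-208 / 9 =-23.11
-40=-40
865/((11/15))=12975/11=1179.55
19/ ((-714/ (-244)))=2318/ 357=6.49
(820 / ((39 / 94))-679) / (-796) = -50599 / 31044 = -1.63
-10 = -10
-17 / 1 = -17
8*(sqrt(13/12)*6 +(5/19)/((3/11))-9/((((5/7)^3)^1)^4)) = -56697220797904/13916015625 +8*sqrt(39) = -4024.28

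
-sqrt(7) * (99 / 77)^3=-729 * sqrt(7) / 343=-5.62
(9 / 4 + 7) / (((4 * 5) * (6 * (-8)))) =-37 / 3840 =-0.01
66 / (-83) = -66 / 83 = -0.80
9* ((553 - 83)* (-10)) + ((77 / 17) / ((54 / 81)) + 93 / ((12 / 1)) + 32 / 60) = -43130621 / 1020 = -42284.92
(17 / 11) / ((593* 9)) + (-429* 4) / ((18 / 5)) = -27983653 / 58707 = -476.67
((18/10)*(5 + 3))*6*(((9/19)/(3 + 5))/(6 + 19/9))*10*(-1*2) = -17496/1387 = -12.61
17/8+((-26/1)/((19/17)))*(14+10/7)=-379627/1064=-356.79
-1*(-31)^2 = -961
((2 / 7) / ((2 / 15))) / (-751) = -0.00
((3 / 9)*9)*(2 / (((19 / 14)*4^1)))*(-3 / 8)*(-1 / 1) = 63 / 152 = 0.41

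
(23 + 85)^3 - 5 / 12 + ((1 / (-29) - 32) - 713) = 438120359 / 348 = 1258966.55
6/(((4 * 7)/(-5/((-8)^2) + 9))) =1713/896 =1.91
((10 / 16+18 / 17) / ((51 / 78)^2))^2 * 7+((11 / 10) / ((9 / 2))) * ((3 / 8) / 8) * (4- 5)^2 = 2516514746939 / 23172066240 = 108.60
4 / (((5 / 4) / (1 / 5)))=16 / 25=0.64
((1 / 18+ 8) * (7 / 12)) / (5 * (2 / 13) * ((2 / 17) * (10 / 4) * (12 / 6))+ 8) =224315 / 403488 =0.56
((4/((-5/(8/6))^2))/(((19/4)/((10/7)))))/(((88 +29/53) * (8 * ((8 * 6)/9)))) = 212/9362535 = 0.00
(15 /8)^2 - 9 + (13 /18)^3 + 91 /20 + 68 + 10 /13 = 206861137 /3032640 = 68.21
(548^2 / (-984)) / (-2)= 18769 / 123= 152.59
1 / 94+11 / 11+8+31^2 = 91181 / 94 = 970.01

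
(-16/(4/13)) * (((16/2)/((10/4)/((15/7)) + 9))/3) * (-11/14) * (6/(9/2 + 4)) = 54912/7259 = 7.56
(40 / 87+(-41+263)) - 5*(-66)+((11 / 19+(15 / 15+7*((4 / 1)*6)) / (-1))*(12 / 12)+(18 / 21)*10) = 4542892 / 11571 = 392.61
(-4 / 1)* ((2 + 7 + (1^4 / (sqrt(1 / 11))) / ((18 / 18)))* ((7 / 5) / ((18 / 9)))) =-126 / 5 - 14* sqrt(11) / 5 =-34.49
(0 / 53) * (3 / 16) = 0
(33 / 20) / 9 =11 / 60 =0.18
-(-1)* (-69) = -69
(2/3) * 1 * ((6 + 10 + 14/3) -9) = 70/9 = 7.78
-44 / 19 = -2.32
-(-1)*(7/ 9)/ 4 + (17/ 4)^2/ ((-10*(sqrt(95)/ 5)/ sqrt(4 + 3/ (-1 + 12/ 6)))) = 7/ 36 - 289*sqrt(665)/ 3040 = -2.26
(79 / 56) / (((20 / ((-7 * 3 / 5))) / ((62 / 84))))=-2449 / 11200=-0.22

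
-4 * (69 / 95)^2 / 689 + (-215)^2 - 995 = 281250297706 / 6218225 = 45230.00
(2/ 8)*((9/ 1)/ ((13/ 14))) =63/ 26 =2.42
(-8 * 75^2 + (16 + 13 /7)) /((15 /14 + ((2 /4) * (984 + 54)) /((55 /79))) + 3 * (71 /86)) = -744679375 /12400041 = -60.05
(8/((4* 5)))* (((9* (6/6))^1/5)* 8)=144/25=5.76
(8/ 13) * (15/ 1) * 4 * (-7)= -3360/ 13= -258.46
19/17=1.12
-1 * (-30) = 30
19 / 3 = 6.33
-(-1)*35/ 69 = 35/ 69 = 0.51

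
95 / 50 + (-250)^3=-156249981 / 10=-15624998.10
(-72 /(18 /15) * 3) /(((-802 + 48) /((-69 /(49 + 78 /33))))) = -13662 /42601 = -0.32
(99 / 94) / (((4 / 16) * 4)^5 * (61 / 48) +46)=2376 / 106643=0.02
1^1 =1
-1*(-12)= 12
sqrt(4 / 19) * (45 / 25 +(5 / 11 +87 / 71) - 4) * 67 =-15.99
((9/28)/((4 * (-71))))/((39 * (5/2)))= -3/258440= -0.00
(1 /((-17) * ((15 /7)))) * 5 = -7 /51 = -0.14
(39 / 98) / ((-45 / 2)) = -13 / 735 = -0.02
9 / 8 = 1.12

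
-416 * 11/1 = -4576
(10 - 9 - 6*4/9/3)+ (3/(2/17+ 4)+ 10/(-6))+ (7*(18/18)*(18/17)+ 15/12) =167821/21420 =7.83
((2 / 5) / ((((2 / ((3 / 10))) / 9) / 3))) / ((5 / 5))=81 / 50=1.62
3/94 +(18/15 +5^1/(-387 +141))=35021/28905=1.21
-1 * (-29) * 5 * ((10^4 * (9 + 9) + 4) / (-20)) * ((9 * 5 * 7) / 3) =-137028045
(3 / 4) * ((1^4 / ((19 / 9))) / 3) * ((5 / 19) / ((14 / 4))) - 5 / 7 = -3565 / 5054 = -0.71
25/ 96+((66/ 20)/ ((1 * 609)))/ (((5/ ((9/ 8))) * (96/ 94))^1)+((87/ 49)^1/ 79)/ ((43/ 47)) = 26523083887/ 92681030400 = 0.29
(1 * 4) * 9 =36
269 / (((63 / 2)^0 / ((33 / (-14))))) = -8877 / 14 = -634.07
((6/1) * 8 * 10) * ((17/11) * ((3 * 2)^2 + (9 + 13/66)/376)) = 151977110/5687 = 26723.60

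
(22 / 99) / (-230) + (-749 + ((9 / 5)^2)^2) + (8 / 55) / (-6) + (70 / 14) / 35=-7355696596 / 9961875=-738.38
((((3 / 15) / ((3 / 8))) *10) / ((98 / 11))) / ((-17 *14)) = -44 / 17493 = -0.00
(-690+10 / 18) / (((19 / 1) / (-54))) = 37230 / 19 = 1959.47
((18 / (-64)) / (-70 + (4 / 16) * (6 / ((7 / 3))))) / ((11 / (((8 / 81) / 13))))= 7 / 2499354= 0.00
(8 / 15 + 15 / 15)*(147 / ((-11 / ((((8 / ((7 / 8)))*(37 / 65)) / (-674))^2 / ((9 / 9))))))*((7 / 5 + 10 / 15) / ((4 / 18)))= -0.01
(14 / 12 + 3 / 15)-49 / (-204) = 1.61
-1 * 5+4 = -1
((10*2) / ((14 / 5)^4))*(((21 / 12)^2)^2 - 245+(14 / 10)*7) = -3686875 / 50176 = -73.48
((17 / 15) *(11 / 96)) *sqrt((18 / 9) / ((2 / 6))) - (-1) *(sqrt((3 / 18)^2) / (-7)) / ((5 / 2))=-1 / 105 + 187 *sqrt(6) / 1440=0.31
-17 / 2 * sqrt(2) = -17 * sqrt(2) / 2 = -12.02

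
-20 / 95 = -4 / 19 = -0.21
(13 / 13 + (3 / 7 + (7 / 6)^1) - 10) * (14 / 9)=-311 / 27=-11.52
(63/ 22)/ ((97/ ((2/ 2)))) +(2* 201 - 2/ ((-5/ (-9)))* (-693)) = 30909171/ 10670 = 2896.83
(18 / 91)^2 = 324 / 8281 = 0.04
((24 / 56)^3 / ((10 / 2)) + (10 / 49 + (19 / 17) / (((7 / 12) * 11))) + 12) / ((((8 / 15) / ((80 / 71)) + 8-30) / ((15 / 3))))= -596222850 / 207111289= -2.88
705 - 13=692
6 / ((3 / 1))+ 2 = 4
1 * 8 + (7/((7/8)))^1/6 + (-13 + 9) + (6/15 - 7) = -1.27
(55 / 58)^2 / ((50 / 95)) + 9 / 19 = 278957 / 127832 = 2.18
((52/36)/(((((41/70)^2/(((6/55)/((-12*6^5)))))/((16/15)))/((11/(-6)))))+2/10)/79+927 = 306718467899/330871230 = 927.00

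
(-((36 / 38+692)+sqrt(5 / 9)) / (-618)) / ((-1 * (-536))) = sqrt(5) / 993744+6583 / 3146856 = 0.00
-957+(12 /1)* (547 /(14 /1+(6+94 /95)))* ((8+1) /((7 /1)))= -3872793 /6979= -554.92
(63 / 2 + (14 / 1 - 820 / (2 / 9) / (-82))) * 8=724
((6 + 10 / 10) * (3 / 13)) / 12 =7 / 52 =0.13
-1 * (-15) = 15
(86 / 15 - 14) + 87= 1181 / 15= 78.73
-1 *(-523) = 523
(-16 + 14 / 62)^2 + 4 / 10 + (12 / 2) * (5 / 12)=2419079 / 9610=251.73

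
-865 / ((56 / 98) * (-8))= 6055 / 32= 189.22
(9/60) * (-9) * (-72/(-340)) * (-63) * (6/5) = 45927/2125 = 21.61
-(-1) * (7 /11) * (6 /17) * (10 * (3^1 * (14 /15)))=1176 /187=6.29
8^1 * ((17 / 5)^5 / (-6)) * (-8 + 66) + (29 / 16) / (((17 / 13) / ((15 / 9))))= -89592765503 / 2550000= -35134.42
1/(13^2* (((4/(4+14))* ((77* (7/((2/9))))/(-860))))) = -860/91091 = -0.01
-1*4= -4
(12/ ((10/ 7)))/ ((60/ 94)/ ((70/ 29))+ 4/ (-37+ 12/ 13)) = 925806/ 16925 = 54.70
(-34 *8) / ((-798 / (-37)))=-5032 / 399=-12.61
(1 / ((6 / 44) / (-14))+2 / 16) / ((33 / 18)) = -2461 / 44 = -55.93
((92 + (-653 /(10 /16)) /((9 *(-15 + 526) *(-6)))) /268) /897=0.00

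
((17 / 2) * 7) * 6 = 357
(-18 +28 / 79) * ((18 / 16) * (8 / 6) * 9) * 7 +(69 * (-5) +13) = -157961 / 79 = -1999.51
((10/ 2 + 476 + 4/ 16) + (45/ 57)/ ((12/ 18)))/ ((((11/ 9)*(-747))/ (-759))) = 2529885/ 6308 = 401.06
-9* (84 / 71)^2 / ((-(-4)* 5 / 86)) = -1365336 / 25205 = -54.17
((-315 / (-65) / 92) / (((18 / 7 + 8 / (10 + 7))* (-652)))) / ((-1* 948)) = 2499 / 89201966464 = 0.00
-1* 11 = -11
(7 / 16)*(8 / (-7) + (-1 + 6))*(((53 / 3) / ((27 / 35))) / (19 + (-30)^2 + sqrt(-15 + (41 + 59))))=1704745 / 40534848 - 1855*sqrt(85) / 40534848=0.04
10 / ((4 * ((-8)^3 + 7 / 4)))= -10 / 2041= -0.00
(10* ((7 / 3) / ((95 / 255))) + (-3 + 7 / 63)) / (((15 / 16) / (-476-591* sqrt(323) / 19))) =-32200832* sqrt(323) / 16245-77805056 / 2565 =-65957.84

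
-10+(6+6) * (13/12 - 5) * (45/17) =-2285/17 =-134.41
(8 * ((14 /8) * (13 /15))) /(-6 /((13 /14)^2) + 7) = 292.93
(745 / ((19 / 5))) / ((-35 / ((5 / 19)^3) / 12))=-1117500 / 912247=-1.22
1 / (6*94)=1 / 564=0.00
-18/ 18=-1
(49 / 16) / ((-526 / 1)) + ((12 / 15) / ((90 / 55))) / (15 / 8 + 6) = 1342301 / 23859360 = 0.06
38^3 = 54872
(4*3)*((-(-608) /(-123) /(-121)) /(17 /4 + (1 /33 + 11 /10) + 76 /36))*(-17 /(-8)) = 930240 /6689683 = 0.14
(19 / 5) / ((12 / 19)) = 6.02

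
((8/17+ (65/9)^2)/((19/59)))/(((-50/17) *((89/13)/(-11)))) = 611454701/6848550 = 89.28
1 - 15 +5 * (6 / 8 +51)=979 / 4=244.75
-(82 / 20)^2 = -1681 / 100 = -16.81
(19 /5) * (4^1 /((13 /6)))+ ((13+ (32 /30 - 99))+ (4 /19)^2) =-5481914 /70395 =-77.87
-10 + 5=-5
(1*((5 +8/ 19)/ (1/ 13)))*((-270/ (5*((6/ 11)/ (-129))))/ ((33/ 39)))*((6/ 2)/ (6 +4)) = 319097.79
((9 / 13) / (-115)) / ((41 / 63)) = -567 / 61295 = -0.01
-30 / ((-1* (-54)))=-5 / 9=-0.56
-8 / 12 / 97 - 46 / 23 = -584 / 291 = -2.01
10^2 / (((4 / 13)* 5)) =65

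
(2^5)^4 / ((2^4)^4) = 16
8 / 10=4 / 5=0.80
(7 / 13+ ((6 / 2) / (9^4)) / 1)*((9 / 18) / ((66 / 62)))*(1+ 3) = 949964 / 938223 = 1.01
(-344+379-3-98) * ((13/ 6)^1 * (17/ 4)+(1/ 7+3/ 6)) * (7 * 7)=-127435/ 4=-31858.75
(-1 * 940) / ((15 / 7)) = -1316 / 3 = -438.67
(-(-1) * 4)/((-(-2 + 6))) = -1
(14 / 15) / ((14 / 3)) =1 / 5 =0.20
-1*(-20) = 20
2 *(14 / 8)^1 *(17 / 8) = 119 / 16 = 7.44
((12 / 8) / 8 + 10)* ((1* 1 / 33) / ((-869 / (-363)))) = 163 / 1264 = 0.13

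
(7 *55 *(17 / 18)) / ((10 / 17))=22253 / 36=618.14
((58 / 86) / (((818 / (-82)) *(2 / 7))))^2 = 69272329 / 1237210276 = 0.06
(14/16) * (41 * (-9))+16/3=-7621/24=-317.54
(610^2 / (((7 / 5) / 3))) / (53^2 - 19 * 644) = -84.58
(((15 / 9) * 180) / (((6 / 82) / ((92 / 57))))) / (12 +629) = 377200 / 36537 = 10.32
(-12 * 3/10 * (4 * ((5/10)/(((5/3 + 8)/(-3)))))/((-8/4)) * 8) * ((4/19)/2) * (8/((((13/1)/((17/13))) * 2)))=-176256/465595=-0.38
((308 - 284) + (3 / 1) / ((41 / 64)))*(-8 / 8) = -1176 / 41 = -28.68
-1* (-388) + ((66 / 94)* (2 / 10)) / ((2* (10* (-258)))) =388.00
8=8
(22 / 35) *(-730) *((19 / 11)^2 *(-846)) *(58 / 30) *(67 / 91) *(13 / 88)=7219746939 / 29645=243540.12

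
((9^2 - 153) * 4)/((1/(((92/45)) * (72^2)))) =-15261696/5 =-3052339.20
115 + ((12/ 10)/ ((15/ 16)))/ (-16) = 2873/ 25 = 114.92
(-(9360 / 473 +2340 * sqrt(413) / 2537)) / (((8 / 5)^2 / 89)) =-1301625 / 1892 -1301625 * sqrt(413) / 40592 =-1339.62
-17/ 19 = -0.89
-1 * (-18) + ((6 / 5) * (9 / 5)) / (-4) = 17.46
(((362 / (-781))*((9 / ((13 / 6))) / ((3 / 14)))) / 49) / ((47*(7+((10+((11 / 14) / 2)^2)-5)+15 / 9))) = -4378752 / 15512047837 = -0.00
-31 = -31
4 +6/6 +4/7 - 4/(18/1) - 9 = -230/63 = -3.65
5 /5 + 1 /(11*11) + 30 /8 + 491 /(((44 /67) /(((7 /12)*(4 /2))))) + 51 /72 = 106206 /121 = 877.74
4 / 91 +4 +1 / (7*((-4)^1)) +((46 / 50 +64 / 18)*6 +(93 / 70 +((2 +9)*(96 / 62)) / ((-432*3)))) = 245082589 / 7616700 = 32.18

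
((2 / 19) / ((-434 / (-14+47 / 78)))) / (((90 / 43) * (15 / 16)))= 1892 / 1142505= 0.00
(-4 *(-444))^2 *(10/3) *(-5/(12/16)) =-70092800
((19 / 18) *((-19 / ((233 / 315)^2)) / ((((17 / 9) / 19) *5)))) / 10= -27223371 / 3691652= -7.37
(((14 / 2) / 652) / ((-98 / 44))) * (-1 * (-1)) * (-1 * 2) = 11 / 1141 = 0.01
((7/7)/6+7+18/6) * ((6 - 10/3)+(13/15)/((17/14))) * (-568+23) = -2865719/153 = -18730.19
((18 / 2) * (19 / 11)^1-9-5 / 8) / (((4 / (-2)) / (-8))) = 521 / 22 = 23.68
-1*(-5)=5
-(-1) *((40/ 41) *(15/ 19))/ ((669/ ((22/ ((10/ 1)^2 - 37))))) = 4400/ 10944171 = 0.00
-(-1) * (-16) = -16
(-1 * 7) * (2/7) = -2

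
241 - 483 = -242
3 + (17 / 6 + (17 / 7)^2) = 3449 / 294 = 11.73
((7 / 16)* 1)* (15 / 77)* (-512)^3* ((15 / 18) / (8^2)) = -1638400 / 11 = -148945.45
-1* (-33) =33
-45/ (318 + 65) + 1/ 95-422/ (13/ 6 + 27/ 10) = -230601166/ 2656105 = -86.82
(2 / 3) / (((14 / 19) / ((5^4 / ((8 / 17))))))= 201875 / 168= 1201.64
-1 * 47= -47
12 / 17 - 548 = -9304 / 17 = -547.29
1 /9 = 0.11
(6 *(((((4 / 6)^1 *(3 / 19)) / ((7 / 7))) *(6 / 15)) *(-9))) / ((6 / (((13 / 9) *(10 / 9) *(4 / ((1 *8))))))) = -52 / 171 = -0.30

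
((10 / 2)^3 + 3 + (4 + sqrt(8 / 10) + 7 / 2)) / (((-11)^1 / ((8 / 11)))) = -1084 / 121-16 * sqrt(5) / 605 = -9.02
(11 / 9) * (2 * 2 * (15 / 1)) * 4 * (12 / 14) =1760 / 7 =251.43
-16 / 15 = -1.07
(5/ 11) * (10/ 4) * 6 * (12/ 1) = 81.82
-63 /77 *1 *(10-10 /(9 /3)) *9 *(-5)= 2700 /11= 245.45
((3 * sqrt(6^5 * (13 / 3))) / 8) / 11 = 27 * sqrt(26) / 22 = 6.26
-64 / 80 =-4 / 5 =-0.80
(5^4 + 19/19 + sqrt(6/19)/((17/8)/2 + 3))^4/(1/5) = 1260327199675904 * sqrt(114)/19827925 + 989596358583656983696/1288815125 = 768512891538.55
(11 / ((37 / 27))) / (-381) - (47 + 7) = -54.02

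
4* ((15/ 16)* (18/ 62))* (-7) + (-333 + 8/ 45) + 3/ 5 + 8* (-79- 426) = -4887905/ 1116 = -4379.84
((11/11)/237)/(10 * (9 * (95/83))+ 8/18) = 249/6105278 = 0.00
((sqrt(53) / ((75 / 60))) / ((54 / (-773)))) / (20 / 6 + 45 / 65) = -20098 * sqrt(53) / 7065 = -20.71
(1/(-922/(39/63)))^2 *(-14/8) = -169/214221168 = -0.00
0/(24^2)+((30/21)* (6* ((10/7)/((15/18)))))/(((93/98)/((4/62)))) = 960/961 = 1.00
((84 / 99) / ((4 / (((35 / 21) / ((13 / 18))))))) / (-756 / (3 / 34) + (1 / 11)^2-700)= -770 / 14578551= -0.00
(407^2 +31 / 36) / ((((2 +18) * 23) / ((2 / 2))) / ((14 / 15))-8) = 41743765 / 122184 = 341.65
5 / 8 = 0.62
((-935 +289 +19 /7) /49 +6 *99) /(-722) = -199239 /247646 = -0.80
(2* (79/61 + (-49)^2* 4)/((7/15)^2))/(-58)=-131832675/86681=-1520.89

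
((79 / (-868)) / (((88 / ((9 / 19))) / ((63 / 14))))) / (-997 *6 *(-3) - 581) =-6399 / 50403510080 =-0.00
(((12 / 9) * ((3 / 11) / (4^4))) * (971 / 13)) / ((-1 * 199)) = -971 / 1821248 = -0.00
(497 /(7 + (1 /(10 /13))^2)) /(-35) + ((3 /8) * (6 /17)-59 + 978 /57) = -48664181 /1122748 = -43.34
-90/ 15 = -6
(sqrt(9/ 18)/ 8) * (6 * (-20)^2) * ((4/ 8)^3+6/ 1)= 3675 * sqrt(2)/ 4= 1299.31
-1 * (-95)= 95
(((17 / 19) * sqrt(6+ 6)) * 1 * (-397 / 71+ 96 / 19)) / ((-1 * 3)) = 24718 * sqrt(3) / 76893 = 0.56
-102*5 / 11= -510 / 11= -46.36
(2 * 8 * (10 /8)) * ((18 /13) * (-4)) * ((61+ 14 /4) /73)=-92880 /949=-97.87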